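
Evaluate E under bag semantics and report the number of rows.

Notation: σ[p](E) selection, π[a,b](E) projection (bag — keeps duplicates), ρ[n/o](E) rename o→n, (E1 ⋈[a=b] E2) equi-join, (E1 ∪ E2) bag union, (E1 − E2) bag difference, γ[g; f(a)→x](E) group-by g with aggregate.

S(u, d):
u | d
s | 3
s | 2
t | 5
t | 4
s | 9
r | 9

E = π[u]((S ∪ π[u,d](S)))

Per-node cardinality:
  S → 6
  S → 6
  π[u,d](S) → 6
  (S ∪ π[u,d](S)) → 12
  π[u]((S ∪ π[u,d](S))) → 12

|E| = 12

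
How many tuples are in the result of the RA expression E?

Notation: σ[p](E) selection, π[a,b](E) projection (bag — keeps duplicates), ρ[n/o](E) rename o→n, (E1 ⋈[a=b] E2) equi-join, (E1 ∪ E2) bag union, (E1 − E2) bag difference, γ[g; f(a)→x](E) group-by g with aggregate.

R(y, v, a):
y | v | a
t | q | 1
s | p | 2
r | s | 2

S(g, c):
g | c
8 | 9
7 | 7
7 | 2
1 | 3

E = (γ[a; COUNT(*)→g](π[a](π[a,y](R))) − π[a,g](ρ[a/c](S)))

Stepwise |·|:
  R → 3
  π[a,y](R) → 3
  π[a](π[a,y](R)) → 3
  γ[a; COUNT(*)→g](π[a](π[a,y](R))) → 2
  S → 4
  ρ[a/c](S) → 4
  π[a,g](ρ[a/c](S)) → 4
  (γ[a; COUNT(*)→g](π[a](π[a,y](R))) − π[a,g](ρ[a/c](S))) → 2

|E| = 2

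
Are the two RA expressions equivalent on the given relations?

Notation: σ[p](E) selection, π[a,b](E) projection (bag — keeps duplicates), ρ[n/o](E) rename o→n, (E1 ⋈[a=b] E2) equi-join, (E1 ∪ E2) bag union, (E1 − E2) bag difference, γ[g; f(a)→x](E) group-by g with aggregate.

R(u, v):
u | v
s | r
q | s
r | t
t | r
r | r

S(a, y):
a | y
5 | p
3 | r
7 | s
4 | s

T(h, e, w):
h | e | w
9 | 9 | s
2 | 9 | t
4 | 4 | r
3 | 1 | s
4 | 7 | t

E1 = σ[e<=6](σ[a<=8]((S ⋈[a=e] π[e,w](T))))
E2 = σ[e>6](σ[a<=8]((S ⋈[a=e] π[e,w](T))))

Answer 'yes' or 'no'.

E1 row counts bottom-up:
  S → 4
  T → 5
  π[e,w](T) → 5
  (S ⋈[a=e] π[e,w](T)) → 2
  σ[a<=8]((S ⋈[a=e] π[e,w](T))) → 2
  σ[e<=6](σ[a<=8]((S ⋈[a=e] π[e,w](T)))) → 1
E2 row counts bottom-up:
  S → 4
  T → 5
  π[e,w](T) → 5
  (S ⋈[a=e] π[e,w](T)) → 2
  σ[a<=8]((S ⋈[a=e] π[e,w](T))) → 2
  σ[e>6](σ[a<=8]((S ⋈[a=e] π[e,w](T)))) → 1

E1 result:
a | y | e | w
4 | s | 4 | r
E2 result:
a | y | e | w
7 | s | 7 | t
Witness: (7, 's', 7, 't') appears 0× in E1 but 1× in E2.

no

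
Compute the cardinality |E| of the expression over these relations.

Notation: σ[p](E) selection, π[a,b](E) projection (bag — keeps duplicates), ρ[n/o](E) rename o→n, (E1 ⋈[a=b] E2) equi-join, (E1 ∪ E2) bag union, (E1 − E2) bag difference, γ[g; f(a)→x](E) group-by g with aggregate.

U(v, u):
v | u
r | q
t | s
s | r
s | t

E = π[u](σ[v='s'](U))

Stepwise |·|:
  U → 4
  σ[v='s'](U) → 2
  π[u](σ[v='s'](U)) → 2

|E| = 2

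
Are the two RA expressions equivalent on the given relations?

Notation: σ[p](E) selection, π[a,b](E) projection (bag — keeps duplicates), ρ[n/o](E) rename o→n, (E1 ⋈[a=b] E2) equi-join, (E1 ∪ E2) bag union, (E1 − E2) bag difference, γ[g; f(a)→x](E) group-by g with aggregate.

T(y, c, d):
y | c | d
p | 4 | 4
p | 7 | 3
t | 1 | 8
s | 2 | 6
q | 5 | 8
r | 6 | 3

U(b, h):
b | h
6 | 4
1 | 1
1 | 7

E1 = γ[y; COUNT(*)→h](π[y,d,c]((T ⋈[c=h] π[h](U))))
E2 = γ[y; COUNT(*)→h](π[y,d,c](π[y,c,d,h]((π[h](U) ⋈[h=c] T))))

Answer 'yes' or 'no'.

E1 row counts bottom-up:
  T → 6
  U → 3
  π[h](U) → 3
  (T ⋈[c=h] π[h](U)) → 3
  π[y,d,c]((T ⋈[c=h] π[h](U))) → 3
  γ[y; COUNT(*)→h](π[y,d,c]((T ⋈[c=h] π[h](U)))) → 2
E2 row counts bottom-up:
  U → 3
  π[h](U) → 3
  T → 6
  (π[h](U) ⋈[h=c] T) → 3
  π[y,c,d,h]((π[h](U) ⋈[h=c] T)) → 3
  π[y,d,c](π[y,c,d,h]((π[h](U) ⋈[h=c] T))) → 3
  γ[y; COUNT(*)→h](π[y,d,c](π[y,c,d,h]((π[h](U) ⋈[h=c] T)))) → 2

E1 and E2 produce the same multiset:
y | h
p | 2
t | 1

yes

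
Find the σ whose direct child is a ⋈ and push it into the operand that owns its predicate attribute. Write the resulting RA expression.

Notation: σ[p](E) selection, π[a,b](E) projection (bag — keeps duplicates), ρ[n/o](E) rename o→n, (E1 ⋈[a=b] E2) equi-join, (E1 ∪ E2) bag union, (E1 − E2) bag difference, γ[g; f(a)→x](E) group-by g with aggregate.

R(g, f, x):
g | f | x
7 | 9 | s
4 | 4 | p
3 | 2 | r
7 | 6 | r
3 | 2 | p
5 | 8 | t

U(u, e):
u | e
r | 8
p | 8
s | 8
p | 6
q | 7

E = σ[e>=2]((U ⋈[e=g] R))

σ filters on e, owned by the left side.
E' = (σ[e>=2](U) ⋈[e=g] R)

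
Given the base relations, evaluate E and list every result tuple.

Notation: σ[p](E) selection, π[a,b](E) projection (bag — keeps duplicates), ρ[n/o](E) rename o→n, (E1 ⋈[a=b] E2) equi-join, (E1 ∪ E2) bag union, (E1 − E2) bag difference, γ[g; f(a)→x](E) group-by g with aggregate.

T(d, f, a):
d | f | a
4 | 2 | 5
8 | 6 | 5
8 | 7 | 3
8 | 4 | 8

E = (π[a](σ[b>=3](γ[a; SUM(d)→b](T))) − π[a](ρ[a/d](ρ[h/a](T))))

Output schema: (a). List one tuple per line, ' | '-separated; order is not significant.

Row counts bottom-up:
  T → 4
  γ[a; SUM(d)→b](T) → 3
  σ[b>=3](γ[a; SUM(d)→b](T)) → 3
  π[a](σ[b>=3](γ[a; SUM(d)→b](T))) → 3
  T → 4
  ρ[h/a](T) → 4
  ρ[a/d](ρ[h/a](T)) → 4
  π[a](ρ[a/d](ρ[h/a](T))) → 4
  (π[a](σ[b>=3](γ[a; SUM(d)→b](T))) − π[a](ρ[a/d](ρ[h/a](T)))) → 2

== RESULT ==
a
3
5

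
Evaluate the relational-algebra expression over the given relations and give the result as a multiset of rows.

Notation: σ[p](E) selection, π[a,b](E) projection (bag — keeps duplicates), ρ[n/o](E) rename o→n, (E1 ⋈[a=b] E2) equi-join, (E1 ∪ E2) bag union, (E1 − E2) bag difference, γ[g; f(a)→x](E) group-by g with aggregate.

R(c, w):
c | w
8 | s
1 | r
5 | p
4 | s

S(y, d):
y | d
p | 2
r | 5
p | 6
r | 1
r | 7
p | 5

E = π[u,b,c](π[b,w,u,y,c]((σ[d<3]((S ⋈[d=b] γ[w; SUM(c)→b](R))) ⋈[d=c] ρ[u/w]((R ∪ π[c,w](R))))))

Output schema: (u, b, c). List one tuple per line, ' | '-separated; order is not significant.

Row counts bottom-up:
  S → 6
  R → 4
  γ[w; SUM(c)→b](R) → 3
  (S ⋈[d=b] γ[w; SUM(c)→b](R)) → 3
  σ[d<3]((S ⋈[d=b] γ[w; SUM(c)→b](R))) → 1
  R → 4
  R → 4
  π[c,w](R) → 4
  (R ∪ π[c,w](R)) → 8
  ρ[u/w]((R ∪ π[c,w](R))) → 8
  (σ[d<3]((S ⋈[d=b] γ[w; SUM(c)→b](R))) ⋈[d=c] ρ[u/w]((R ∪ π[c,w](R)))) → 2
  π[b,w,u,y,c]((σ[d<3]((S ⋈[d=b] γ[w; SUM(c)→b](R))) ⋈[d=c] ρ[u/w]((R ∪ π[c,w](R))))) → 2
  π[u,b,c](π[b,w,u,y,c]((σ[d<3]((S ⋈[d=b] γ[w; SUM(c)→b](R))) ⋈[d=c] ρ[u/w]((R ∪ π[c,w](R)))))) → 2

== RESULT ==
u | b | c
r | 1 | 1
r | 1 | 1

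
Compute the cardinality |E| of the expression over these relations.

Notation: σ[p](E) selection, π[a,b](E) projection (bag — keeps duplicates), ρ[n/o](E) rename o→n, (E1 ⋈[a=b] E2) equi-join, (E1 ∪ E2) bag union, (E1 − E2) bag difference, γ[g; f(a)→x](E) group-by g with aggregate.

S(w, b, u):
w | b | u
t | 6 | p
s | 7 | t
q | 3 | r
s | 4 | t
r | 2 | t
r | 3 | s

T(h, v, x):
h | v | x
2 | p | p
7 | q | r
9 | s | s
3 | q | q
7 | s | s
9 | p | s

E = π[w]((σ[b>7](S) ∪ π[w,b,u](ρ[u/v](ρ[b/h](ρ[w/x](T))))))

Row counts bottom-up:
  S → 6
  σ[b>7](S) → 0
  T → 6
  ρ[w/x](T) → 6
  ρ[b/h](ρ[w/x](T)) → 6
  ρ[u/v](ρ[b/h](ρ[w/x](T))) → 6
  π[w,b,u](ρ[u/v](ρ[b/h](ρ[w/x](T)))) → 6
  (σ[b>7](S) ∪ π[w,b,u](ρ[u/v](ρ[b/h](ρ[w/x](T))))) → 6
  π[w]((σ[b>7](S) ∪ π[w,b,u](ρ[u/v](ρ[b/h](ρ[w/x](T)))))) → 6

|E| = 6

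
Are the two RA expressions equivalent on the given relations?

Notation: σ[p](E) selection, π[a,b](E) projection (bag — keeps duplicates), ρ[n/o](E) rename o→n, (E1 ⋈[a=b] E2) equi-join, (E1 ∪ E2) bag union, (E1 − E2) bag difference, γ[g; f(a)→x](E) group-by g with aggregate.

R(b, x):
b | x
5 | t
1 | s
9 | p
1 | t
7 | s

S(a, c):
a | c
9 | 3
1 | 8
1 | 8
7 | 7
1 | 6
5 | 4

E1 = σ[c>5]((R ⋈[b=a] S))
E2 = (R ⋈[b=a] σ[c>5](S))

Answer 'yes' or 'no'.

E1 row counts bottom-up:
  R → 5
  S → 6
  (R ⋈[b=a] S) → 9
  σ[c>5]((R ⋈[b=a] S)) → 7
E2 row counts bottom-up:
  R → 5
  S → 6
  σ[c>5](S) → 4
  (R ⋈[b=a] σ[c>5](S)) → 7

E1 and E2 produce the same multiset:
b | x | a | c
1 | s | 1 | 6
1 | s | 1 | 8
1 | s | 1 | 8
1 | t | 1 | 6
1 | t | 1 | 8
1 | t | 1 | 8
7 | s | 7 | 7

yes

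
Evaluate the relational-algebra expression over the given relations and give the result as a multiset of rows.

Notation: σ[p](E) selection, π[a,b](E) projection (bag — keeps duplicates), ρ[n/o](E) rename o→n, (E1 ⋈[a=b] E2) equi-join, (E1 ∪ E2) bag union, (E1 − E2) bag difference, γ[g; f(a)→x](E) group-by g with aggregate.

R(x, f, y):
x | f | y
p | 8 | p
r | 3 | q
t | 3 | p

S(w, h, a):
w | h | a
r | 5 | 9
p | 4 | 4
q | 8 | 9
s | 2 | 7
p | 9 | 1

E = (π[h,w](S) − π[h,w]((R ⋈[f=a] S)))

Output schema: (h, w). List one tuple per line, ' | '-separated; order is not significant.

Subexpression sizes:
  S → 5
  π[h,w](S) → 5
  R → 3
  S → 5
  (R ⋈[f=a] S) → 0
  π[h,w]((R ⋈[f=a] S)) → 0
  (π[h,w](S) − π[h,w]((R ⋈[f=a] S))) → 5

== RESULT ==
h | w
2 | s
4 | p
5 | r
8 | q
9 | p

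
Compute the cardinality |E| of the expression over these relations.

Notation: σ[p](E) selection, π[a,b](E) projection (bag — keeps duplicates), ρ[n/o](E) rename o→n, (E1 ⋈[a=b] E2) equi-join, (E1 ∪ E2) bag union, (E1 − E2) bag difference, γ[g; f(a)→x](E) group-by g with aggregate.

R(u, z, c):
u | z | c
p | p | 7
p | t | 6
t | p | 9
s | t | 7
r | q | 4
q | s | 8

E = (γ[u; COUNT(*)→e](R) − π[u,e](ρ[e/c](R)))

Row counts bottom-up:
  R → 6
  γ[u; COUNT(*)→e](R) → 5
  R → 6
  ρ[e/c](R) → 6
  π[u,e](ρ[e/c](R)) → 6
  (γ[u; COUNT(*)→e](R) − π[u,e](ρ[e/c](R))) → 5

|E| = 5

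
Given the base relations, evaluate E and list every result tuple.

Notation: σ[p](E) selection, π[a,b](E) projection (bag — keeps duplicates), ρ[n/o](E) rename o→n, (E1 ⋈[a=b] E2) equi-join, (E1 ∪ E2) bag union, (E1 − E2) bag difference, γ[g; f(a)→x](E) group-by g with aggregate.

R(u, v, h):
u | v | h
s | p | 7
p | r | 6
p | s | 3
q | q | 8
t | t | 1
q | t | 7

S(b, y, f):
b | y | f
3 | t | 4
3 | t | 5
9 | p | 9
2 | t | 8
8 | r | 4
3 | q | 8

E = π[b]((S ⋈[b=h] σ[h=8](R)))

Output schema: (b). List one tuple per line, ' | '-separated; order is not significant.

Stepwise |·|:
  S → 6
  R → 6
  σ[h=8](R) → 1
  (S ⋈[b=h] σ[h=8](R)) → 1
  π[b]((S ⋈[b=h] σ[h=8](R))) → 1

== RESULT ==
b
8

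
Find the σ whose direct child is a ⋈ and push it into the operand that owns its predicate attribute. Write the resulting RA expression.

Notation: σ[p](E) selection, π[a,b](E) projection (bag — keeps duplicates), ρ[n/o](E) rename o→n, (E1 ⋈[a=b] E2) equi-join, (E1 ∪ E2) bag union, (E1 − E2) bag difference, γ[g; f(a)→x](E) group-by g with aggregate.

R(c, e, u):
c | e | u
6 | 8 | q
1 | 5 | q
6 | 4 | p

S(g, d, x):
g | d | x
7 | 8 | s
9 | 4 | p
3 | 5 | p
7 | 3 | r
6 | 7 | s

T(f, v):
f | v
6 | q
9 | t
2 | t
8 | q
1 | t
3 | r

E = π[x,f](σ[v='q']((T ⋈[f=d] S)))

σ filters on v, owned by the left side.
E' = π[x,f]((σ[v='q'](T) ⋈[f=d] S))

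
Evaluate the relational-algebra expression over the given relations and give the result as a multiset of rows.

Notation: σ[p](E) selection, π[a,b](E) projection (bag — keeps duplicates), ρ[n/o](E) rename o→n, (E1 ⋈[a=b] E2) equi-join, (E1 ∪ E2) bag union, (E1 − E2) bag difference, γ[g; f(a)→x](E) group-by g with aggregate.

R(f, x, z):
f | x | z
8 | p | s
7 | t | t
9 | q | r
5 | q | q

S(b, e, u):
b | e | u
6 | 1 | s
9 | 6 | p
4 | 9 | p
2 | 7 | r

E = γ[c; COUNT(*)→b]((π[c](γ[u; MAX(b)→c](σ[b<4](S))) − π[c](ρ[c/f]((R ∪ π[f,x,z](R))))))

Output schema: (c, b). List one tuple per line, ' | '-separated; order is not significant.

Per-node cardinality:
  S → 4
  σ[b<4](S) → 1
  γ[u; MAX(b)→c](σ[b<4](S)) → 1
  π[c](γ[u; MAX(b)→c](σ[b<4](S))) → 1
  R → 4
  R → 4
  π[f,x,z](R) → 4
  (R ∪ π[f,x,z](R)) → 8
  ρ[c/f]((R ∪ π[f,x,z](R))) → 8
  π[c](ρ[c/f]((R ∪ π[f,x,z](R)))) → 8
  (π[c](γ[u; MAX(b)→c](σ[b<4](S))) − π[c](ρ[c/f]((R ∪ π[f,x,z](R))))) → 1
  γ[c; COUNT(*)→b]((π[c](γ[u; MAX(b)→c](σ[b<4](S))) − π[c](ρ[c/f]((R ∪ π[f,x,z](R)))))) → 1

== RESULT ==
c | b
2 | 1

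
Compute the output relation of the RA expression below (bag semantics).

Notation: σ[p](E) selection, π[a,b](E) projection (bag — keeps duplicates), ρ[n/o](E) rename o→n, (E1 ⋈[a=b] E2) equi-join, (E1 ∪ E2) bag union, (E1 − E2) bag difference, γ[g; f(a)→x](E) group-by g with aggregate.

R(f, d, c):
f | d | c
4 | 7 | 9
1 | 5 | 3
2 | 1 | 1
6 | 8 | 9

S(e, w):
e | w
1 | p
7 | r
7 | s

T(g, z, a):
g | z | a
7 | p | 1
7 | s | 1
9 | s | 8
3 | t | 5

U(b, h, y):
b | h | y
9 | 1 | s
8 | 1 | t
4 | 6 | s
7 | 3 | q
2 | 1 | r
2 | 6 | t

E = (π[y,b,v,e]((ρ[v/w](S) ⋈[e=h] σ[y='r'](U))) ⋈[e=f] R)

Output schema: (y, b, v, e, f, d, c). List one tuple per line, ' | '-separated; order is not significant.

Per-node cardinality:
  S → 3
  ρ[v/w](S) → 3
  U → 6
  σ[y='r'](U) → 1
  (ρ[v/w](S) ⋈[e=h] σ[y='r'](U)) → 1
  π[y,b,v,e]((ρ[v/w](S) ⋈[e=h] σ[y='r'](U))) → 1
  R → 4
  (π[y,b,v,e]((ρ[v/w](S) ⋈[e=h] σ[y='r'](U))) ⋈[e=f] R) → 1

== RESULT ==
y | b | v | e | f | d | c
r | 2 | p | 1 | 1 | 5 | 3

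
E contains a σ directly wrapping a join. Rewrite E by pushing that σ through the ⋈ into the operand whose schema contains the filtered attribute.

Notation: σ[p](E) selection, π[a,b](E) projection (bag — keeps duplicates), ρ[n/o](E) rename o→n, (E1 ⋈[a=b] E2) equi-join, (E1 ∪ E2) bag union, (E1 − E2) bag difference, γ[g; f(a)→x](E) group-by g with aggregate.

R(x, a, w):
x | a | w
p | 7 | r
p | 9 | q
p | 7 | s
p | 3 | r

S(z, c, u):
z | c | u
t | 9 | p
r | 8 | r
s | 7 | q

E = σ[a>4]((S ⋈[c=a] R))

σ filters on a, owned by the right side.
E' = (S ⋈[c=a] σ[a>4](R))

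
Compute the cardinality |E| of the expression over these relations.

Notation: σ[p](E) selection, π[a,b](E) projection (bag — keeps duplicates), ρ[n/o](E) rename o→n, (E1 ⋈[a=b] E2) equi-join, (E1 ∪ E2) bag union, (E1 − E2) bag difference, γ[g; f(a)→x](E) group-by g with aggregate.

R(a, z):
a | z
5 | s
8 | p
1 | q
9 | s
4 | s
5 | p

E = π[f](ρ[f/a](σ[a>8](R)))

Per-node cardinality:
  R → 6
  σ[a>8](R) → 1
  ρ[f/a](σ[a>8](R)) → 1
  π[f](ρ[f/a](σ[a>8](R))) → 1

|E| = 1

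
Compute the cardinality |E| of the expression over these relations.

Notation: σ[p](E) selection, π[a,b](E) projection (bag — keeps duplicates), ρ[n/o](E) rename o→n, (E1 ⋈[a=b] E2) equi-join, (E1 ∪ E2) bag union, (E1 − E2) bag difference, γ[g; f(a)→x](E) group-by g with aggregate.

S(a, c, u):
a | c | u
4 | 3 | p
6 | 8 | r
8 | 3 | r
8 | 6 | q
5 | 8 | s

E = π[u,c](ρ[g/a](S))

Subexpression sizes:
  S → 5
  ρ[g/a](S) → 5
  π[u,c](ρ[g/a](S)) → 5

|E| = 5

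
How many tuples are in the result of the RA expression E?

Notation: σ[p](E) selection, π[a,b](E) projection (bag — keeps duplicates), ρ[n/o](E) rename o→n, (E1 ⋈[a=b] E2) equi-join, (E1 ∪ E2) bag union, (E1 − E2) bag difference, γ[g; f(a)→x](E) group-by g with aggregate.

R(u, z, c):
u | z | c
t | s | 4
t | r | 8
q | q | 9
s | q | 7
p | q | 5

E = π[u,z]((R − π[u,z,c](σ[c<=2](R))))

Stepwise |·|:
  R → 5
  R → 5
  σ[c<=2](R) → 0
  π[u,z,c](σ[c<=2](R)) → 0
  (R − π[u,z,c](σ[c<=2](R))) → 5
  π[u,z]((R − π[u,z,c](σ[c<=2](R)))) → 5

|E| = 5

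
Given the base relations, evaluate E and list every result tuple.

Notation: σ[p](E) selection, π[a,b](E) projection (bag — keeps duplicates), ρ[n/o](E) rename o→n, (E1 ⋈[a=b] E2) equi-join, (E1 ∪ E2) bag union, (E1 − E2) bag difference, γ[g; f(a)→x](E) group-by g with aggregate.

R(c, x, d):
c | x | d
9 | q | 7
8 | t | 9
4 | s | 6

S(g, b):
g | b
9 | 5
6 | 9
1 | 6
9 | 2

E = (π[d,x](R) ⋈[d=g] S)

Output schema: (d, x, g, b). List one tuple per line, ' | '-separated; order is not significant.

Stepwise |·|:
  R → 3
  π[d,x](R) → 3
  S → 4
  (π[d,x](R) ⋈[d=g] S) → 3

== RESULT ==
d | x | g | b
6 | s | 6 | 9
9 | t | 9 | 2
9 | t | 9 | 5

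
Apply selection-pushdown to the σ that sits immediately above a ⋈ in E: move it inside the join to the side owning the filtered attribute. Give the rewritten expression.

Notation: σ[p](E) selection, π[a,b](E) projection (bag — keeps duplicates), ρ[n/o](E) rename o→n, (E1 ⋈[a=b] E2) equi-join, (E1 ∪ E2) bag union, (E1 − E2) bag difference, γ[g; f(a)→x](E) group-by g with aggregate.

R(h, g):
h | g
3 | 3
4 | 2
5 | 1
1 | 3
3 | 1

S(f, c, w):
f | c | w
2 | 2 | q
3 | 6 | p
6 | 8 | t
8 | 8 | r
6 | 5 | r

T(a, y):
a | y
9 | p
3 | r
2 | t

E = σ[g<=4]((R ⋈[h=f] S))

σ filters on g, owned by the left side.
E' = (σ[g<=4](R) ⋈[h=f] S)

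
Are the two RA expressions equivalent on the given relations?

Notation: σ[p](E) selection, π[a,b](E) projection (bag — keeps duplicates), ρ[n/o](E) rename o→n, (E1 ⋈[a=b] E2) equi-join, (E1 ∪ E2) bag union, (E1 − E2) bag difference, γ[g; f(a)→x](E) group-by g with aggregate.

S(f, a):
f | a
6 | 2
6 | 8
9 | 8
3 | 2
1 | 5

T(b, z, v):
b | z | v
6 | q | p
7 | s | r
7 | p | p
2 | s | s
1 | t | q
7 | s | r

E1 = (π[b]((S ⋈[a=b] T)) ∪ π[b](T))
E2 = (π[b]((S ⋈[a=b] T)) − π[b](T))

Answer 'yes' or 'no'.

E1 row counts bottom-up:
  S → 5
  T → 6
  (S ⋈[a=b] T) → 2
  π[b]((S ⋈[a=b] T)) → 2
  T → 6
  π[b](T) → 6
  (π[b]((S ⋈[a=b] T)) ∪ π[b](T)) → 8
E2 row counts bottom-up:
  S → 5
  T → 6
  (S ⋈[a=b] T) → 2
  π[b]((S ⋈[a=b] T)) → 2
  T → 6
  π[b](T) → 6
  (π[b]((S ⋈[a=b] T)) − π[b](T)) → 1

E1 result:
b
1
2
2
2
6
7
7
7
E2 result:
b
2
Witness: (6,) appears 1× in E1 but 0× in E2.

no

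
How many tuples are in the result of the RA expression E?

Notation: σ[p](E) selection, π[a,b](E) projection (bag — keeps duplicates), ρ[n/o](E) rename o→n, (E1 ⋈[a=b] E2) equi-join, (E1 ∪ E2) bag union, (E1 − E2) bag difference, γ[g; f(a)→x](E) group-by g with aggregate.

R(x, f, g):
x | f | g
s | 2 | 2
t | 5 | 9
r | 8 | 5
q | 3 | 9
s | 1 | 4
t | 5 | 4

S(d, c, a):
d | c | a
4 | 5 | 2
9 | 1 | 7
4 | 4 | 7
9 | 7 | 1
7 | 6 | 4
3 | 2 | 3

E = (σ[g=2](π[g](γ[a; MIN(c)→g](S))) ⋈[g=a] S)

Row counts bottom-up:
  S → 6
  γ[a; MIN(c)→g](S) → 5
  π[g](γ[a; MIN(c)→g](S)) → 5
  σ[g=2](π[g](γ[a; MIN(c)→g](S))) → 1
  S → 6
  (σ[g=2](π[g](γ[a; MIN(c)→g](S))) ⋈[g=a] S) → 1

|E| = 1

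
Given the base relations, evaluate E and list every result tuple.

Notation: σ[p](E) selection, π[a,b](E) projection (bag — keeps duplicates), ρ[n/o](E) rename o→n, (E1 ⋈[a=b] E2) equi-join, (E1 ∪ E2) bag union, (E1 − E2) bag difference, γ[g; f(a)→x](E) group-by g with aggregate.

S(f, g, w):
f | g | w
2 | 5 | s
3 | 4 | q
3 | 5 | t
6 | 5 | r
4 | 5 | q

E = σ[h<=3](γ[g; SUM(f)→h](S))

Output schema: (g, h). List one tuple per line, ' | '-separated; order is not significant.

Subexpression sizes:
  S → 5
  γ[g; SUM(f)→h](S) → 2
  σ[h<=3](γ[g; SUM(f)→h](S)) → 1

== RESULT ==
g | h
4 | 3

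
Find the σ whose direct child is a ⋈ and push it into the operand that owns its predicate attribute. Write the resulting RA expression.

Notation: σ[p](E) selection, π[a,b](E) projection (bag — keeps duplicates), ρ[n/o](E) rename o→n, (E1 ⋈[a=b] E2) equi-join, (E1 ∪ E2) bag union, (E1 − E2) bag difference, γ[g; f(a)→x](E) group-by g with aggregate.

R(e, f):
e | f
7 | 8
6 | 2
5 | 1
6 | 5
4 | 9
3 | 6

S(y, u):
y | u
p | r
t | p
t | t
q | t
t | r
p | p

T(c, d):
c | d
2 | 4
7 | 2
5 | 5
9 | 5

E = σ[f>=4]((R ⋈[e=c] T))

σ filters on f, owned by the left side.
E' = (σ[f>=4](R) ⋈[e=c] T)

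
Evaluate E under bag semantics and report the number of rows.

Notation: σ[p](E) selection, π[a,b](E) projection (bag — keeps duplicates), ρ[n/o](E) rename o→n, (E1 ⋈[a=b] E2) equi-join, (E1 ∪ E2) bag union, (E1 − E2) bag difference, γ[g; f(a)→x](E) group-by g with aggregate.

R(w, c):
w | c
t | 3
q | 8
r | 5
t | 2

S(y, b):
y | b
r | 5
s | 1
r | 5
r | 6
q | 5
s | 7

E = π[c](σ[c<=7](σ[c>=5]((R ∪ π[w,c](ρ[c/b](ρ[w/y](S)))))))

Stepwise |·|:
  R → 4
  S → 6
  ρ[w/y](S) → 6
  ρ[c/b](ρ[w/y](S)) → 6
  π[w,c](ρ[c/b](ρ[w/y](S))) → 6
  (R ∪ π[w,c](ρ[c/b](ρ[w/y](S)))) → 10
  σ[c>=5]((R ∪ π[w,c](ρ[c/b](ρ[w/y](S))))) → 7
  σ[c<=7](σ[c>=5]((R ∪ π[w,c](ρ[c/b](ρ[w/y](S)))))) → 6
  π[c](σ[c<=7](σ[c>=5]((R ∪ π[w,c](ρ[c/b](ρ[w/y](S))))))) → 6

|E| = 6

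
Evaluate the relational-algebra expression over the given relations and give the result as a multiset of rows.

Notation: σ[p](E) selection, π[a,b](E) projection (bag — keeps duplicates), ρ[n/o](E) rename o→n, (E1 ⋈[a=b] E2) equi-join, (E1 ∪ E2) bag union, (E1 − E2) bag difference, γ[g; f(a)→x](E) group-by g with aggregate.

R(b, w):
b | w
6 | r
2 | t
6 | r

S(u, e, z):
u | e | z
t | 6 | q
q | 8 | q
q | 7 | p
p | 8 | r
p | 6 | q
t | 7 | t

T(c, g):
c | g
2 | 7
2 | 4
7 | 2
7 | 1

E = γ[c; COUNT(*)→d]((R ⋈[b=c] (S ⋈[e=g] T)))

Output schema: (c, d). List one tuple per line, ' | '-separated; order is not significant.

Per-node cardinality:
  R → 3
  S → 6
  T → 4
  (S ⋈[e=g] T) → 2
  (R ⋈[b=c] (S ⋈[e=g] T)) → 2
  γ[c; COUNT(*)→d]((R ⋈[b=c] (S ⋈[e=g] T))) → 1

== RESULT ==
c | d
2 | 2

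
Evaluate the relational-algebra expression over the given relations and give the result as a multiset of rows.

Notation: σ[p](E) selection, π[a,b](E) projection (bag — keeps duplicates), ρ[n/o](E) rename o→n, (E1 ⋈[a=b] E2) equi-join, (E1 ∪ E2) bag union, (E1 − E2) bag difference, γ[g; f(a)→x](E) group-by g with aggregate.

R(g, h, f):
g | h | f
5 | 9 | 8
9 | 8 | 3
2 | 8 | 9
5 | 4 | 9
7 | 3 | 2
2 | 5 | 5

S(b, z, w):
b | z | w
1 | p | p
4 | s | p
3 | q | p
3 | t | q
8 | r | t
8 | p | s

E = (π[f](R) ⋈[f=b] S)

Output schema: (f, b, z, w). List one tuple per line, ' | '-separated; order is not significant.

Row counts bottom-up:
  R → 6
  π[f](R) → 6
  S → 6
  (π[f](R) ⋈[f=b] S) → 4

== RESULT ==
f | b | z | w
3 | 3 | q | p
3 | 3 | t | q
8 | 8 | p | s
8 | 8 | r | t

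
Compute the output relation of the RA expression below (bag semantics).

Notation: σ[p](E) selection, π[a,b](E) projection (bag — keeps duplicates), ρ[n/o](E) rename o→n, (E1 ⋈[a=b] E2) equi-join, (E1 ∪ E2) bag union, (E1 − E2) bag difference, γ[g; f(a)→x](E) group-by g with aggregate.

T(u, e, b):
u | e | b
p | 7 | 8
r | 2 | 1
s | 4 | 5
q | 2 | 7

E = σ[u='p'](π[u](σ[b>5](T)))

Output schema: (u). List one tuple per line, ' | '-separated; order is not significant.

Subexpression sizes:
  T → 4
  σ[b>5](T) → 2
  π[u](σ[b>5](T)) → 2
  σ[u='p'](π[u](σ[b>5](T))) → 1

== RESULT ==
u
p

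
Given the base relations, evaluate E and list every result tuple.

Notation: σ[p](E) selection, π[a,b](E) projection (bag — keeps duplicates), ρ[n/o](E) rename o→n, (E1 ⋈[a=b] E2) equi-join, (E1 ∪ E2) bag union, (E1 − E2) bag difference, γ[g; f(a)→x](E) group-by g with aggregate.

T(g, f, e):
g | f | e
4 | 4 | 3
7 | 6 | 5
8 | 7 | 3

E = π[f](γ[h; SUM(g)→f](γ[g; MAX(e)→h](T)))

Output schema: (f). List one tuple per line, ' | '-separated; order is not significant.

Per-node cardinality:
  T → 3
  γ[g; MAX(e)→h](T) → 3
  γ[h; SUM(g)→f](γ[g; MAX(e)→h](T)) → 2
  π[f](γ[h; SUM(g)→f](γ[g; MAX(e)→h](T))) → 2

== RESULT ==
f
7
12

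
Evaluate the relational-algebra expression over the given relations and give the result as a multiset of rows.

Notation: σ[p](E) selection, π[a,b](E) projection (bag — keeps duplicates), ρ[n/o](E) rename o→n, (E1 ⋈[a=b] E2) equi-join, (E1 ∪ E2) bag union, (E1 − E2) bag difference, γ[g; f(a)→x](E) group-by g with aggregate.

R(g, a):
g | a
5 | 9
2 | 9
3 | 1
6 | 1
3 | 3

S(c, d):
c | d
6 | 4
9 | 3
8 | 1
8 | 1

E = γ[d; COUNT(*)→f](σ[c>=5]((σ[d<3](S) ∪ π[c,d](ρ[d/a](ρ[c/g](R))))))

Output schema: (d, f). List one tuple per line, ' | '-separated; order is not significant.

Stepwise |·|:
  S → 4
  σ[d<3](S) → 2
  R → 5
  ρ[c/g](R) → 5
  ρ[d/a](ρ[c/g](R)) → 5
  π[c,d](ρ[d/a](ρ[c/g](R))) → 5
  (σ[d<3](S) ∪ π[c,d](ρ[d/a](ρ[c/g](R)))) → 7
  σ[c>=5]((σ[d<3](S) ∪ π[c,d](ρ[d/a](ρ[c/g](R))))) → 4
  γ[d; COUNT(*)→f](σ[c>=5]((σ[d<3](S) ∪ π[c,d](ρ[d/a](ρ[c/g](R)))))) → 2

== RESULT ==
d | f
1 | 3
9 | 1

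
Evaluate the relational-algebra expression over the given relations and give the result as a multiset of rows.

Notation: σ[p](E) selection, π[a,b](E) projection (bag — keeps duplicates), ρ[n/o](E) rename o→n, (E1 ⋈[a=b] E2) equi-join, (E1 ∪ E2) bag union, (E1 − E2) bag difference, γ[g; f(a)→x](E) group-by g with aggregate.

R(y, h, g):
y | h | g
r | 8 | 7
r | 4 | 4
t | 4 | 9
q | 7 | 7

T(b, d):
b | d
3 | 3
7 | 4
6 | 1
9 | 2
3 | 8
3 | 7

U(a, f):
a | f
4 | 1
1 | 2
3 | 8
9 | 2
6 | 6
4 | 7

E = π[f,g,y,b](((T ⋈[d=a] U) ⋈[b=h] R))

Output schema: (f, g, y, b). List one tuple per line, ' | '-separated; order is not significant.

Stepwise |·|:
  T → 6
  U → 6
  (T ⋈[d=a] U) → 4
  R → 4
  ((T ⋈[d=a] U) ⋈[b=h] R) → 2
  π[f,g,y,b](((T ⋈[d=a] U) ⋈[b=h] R)) → 2

== RESULT ==
f | g | y | b
1 | 7 | q | 7
7 | 7 | q | 7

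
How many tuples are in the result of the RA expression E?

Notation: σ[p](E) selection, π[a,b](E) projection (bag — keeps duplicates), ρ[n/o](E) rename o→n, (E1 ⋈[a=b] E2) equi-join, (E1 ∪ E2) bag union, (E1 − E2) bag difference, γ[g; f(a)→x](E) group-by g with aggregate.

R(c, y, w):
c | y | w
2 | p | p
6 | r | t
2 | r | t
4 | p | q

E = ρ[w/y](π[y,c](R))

Per-node cardinality:
  R → 4
  π[y,c](R) → 4
  ρ[w/y](π[y,c](R)) → 4

|E| = 4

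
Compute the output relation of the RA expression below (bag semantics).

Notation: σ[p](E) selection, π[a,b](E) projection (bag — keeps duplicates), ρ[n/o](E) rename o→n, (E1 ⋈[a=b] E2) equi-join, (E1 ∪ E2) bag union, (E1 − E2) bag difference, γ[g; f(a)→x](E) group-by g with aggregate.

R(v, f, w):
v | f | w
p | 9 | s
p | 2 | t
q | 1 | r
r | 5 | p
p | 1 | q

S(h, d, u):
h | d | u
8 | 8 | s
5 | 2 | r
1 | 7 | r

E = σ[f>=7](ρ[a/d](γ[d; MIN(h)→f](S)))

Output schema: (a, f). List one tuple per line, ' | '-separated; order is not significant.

Per-node cardinality:
  S → 3
  γ[d; MIN(h)→f](S) → 3
  ρ[a/d](γ[d; MIN(h)→f](S)) → 3
  σ[f>=7](ρ[a/d](γ[d; MIN(h)→f](S))) → 1

== RESULT ==
a | f
8 | 8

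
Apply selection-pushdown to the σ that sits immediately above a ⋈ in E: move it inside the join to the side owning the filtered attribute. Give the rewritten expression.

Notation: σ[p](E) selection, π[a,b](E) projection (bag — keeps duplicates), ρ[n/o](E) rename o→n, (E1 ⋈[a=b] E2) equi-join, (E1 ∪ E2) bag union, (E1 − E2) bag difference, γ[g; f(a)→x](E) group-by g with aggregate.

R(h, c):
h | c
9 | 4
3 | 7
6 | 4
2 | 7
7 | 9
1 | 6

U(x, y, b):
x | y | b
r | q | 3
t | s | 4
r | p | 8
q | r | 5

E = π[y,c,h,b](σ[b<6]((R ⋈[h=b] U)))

σ filters on b, owned by the right side.
E' = π[y,c,h,b]((R ⋈[h=b] σ[b<6](U)))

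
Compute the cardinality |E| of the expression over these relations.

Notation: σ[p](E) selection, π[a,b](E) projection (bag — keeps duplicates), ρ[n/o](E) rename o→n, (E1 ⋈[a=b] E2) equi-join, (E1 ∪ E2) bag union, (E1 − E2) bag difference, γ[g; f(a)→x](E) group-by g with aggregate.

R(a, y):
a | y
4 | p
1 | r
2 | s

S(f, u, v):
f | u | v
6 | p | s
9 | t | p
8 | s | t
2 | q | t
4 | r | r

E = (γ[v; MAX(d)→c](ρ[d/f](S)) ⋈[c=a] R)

Row counts bottom-up:
  S → 5
  ρ[d/f](S) → 5
  γ[v; MAX(d)→c](ρ[d/f](S)) → 4
  R → 3
  (γ[v; MAX(d)→c](ρ[d/f](S)) ⋈[c=a] R) → 1

|E| = 1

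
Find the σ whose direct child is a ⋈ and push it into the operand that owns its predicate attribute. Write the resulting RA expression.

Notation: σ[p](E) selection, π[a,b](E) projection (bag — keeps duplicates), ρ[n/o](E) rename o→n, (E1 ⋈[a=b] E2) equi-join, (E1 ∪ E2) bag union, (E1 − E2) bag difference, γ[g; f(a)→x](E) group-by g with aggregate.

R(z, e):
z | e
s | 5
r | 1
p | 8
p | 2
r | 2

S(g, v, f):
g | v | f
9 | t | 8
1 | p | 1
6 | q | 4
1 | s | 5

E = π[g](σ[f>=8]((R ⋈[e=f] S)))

σ filters on f, owned by the right side.
E' = π[g]((R ⋈[e=f] σ[f>=8](S)))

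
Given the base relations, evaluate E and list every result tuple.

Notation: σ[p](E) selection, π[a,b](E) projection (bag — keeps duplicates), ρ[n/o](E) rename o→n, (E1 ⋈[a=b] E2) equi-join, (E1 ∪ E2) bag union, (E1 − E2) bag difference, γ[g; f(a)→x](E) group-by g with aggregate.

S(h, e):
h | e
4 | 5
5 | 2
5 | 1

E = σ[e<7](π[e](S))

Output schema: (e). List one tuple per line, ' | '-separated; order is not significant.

Stepwise |·|:
  S → 3
  π[e](S) → 3
  σ[e<7](π[e](S)) → 3

== RESULT ==
e
1
2
5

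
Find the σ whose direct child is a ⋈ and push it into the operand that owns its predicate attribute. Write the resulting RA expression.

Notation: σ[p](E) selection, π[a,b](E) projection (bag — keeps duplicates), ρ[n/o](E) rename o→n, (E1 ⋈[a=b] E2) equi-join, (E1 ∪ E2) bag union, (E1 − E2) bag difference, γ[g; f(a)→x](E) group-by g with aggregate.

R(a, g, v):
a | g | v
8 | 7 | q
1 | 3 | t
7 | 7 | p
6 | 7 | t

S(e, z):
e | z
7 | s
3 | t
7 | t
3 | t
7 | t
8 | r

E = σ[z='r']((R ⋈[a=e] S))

σ filters on z, owned by the right side.
E' = (R ⋈[a=e] σ[z='r'](S))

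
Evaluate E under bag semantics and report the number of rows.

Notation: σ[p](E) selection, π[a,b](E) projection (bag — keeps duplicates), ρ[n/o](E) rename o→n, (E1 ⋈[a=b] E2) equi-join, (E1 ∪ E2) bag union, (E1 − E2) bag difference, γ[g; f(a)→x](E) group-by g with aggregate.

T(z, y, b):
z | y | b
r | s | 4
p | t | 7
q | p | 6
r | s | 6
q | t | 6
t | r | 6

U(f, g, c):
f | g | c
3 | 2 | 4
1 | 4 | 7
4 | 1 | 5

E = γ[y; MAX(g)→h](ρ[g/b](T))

Row counts bottom-up:
  T → 6
  ρ[g/b](T) → 6
  γ[y; MAX(g)→h](ρ[g/b](T)) → 4

|E| = 4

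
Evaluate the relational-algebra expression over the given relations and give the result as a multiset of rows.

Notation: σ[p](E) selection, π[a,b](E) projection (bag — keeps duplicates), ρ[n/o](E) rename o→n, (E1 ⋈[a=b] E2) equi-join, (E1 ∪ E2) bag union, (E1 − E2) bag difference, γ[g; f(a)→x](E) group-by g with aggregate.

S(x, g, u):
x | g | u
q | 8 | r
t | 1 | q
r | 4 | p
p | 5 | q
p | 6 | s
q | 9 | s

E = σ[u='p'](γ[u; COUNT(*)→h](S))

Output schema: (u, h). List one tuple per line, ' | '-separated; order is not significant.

Stepwise |·|:
  S → 6
  γ[u; COUNT(*)→h](S) → 4
  σ[u='p'](γ[u; COUNT(*)→h](S)) → 1

== RESULT ==
u | h
p | 1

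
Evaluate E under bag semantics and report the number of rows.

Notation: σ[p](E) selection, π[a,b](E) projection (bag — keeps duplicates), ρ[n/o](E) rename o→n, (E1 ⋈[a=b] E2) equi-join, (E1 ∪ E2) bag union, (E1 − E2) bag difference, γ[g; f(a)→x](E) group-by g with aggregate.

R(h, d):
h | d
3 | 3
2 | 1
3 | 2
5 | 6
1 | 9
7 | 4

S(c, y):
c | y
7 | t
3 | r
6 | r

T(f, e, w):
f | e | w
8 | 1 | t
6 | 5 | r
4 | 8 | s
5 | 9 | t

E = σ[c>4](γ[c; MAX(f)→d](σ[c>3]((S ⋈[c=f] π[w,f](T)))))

Stepwise |·|:
  S → 3
  T → 4
  π[w,f](T) → 4
  (S ⋈[c=f] π[w,f](T)) → 1
  σ[c>3]((S ⋈[c=f] π[w,f](T))) → 1
  γ[c; MAX(f)→d](σ[c>3]((S ⋈[c=f] π[w,f](T)))) → 1
  σ[c>4](γ[c; MAX(f)→d](σ[c>3]((S ⋈[c=f] π[w,f](T))))) → 1

|E| = 1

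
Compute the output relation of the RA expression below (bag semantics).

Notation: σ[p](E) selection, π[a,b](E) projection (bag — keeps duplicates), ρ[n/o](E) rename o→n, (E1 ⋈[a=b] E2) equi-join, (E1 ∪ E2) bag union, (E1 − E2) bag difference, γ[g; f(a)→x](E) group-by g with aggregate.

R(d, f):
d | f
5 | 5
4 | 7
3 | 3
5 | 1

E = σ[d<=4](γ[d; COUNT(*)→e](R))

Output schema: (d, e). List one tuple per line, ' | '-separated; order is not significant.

Stepwise |·|:
  R → 4
  γ[d; COUNT(*)→e](R) → 3
  σ[d<=4](γ[d; COUNT(*)→e](R)) → 2

== RESULT ==
d | e
3 | 1
4 | 1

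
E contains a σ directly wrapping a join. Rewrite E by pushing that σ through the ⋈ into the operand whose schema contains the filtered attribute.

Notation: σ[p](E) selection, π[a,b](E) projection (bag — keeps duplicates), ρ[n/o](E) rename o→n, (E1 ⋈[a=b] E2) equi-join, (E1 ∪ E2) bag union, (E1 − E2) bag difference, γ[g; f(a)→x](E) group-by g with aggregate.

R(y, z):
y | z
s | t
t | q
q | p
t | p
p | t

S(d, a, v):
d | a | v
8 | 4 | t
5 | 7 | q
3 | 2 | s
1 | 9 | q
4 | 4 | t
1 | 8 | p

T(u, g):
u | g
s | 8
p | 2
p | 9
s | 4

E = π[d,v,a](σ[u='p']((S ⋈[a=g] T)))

σ filters on u, owned by the right side.
E' = π[d,v,a]((S ⋈[a=g] σ[u='p'](T)))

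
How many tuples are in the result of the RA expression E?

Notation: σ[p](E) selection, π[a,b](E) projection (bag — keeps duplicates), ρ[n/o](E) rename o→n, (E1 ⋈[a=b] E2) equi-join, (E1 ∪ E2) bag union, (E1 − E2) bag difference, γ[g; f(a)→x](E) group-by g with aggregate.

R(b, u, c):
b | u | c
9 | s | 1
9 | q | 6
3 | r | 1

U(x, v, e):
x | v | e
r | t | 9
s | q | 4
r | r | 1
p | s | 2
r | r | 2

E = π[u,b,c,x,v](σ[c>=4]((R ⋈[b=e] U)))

Per-node cardinality:
  R → 3
  U → 5
  (R ⋈[b=e] U) → 2
  σ[c>=4]((R ⋈[b=e] U)) → 1
  π[u,b,c,x,v](σ[c>=4]((R ⋈[b=e] U))) → 1

|E| = 1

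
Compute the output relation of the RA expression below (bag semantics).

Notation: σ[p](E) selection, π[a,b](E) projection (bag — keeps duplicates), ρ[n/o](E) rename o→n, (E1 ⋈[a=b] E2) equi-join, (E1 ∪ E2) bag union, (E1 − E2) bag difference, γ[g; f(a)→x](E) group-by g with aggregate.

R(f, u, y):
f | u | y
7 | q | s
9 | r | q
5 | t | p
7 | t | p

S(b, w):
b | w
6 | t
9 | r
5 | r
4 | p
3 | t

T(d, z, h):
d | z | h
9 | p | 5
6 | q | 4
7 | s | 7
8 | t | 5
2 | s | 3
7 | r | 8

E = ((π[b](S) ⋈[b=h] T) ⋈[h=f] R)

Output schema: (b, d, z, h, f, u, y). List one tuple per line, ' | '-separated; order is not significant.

Stepwise |·|:
  S → 5
  π[b](S) → 5
  T → 6
  (π[b](S) ⋈[b=h] T) → 4
  R → 4
  ((π[b](S) ⋈[b=h] T) ⋈[h=f] R) → 2

== RESULT ==
b | d | z | h | f | u | y
5 | 8 | t | 5 | 5 | t | p
5 | 9 | p | 5 | 5 | t | p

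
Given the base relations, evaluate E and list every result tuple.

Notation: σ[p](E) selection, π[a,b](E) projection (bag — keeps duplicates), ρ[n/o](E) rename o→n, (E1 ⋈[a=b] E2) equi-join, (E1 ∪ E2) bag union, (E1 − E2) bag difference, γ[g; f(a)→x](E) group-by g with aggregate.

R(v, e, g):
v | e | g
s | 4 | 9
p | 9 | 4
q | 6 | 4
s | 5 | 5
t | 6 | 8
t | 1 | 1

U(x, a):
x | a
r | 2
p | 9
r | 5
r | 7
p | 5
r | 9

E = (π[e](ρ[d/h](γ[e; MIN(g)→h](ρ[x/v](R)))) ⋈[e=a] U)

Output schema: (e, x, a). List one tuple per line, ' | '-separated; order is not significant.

Per-node cardinality:
  R → 6
  ρ[x/v](R) → 6
  γ[e; MIN(g)→h](ρ[x/v](R)) → 5
  ρ[d/h](γ[e; MIN(g)→h](ρ[x/v](R))) → 5
  π[e](ρ[d/h](γ[e; MIN(g)→h](ρ[x/v](R)))) → 5
  U → 6
  (π[e](ρ[d/h](γ[e; MIN(g)→h](ρ[x/v](R)))) ⋈[e=a] U) → 4

== RESULT ==
e | x | a
5 | p | 5
5 | r | 5
9 | p | 9
9 | r | 9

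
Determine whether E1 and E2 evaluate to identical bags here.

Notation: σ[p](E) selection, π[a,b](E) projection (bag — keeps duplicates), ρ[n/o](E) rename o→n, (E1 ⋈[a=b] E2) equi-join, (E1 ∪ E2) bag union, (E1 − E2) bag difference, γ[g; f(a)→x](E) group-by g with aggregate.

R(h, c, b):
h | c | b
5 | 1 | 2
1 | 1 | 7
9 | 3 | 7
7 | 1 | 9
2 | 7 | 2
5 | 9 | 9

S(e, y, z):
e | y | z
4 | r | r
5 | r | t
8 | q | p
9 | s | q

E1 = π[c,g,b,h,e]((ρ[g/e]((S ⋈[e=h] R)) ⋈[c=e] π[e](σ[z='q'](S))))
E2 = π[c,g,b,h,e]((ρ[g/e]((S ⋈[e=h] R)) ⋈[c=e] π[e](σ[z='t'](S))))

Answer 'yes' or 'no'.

E1 per-node cardinality:
  S → 4
  R → 6
  (S ⋈[e=h] R) → 3
  ρ[g/e]((S ⋈[e=h] R)) → 3
  S → 4
  σ[z='q'](S) → 1
  π[e](σ[z='q'](S)) → 1
  (ρ[g/e]((S ⋈[e=h] R)) ⋈[c=e] π[e](σ[z='q'](S))) → 1
  π[c,g,b,h,e]((ρ[g/e]((S ⋈[e=h] R)) ⋈[c=e] π[e](σ[z='q'](S)))) → 1
E2 per-node cardinality:
  S → 4
  R → 6
  (S ⋈[e=h] R) → 3
  ρ[g/e]((S ⋈[e=h] R)) → 3
  S → 4
  σ[z='t'](S) → 1
  π[e](σ[z='t'](S)) → 1
  (ρ[g/e]((S ⋈[e=h] R)) ⋈[c=e] π[e](σ[z='t'](S))) → 0
  π[c,g,b,h,e]((ρ[g/e]((S ⋈[e=h] R)) ⋈[c=e] π[e](σ[z='t'](S)))) → 0

E1 result:
c | g | b | h | e
9 | 5 | 9 | 5 | 9
E2 result:
c | g | b | h | e
(0 rows)
Witness: (9, 5, 9, 5, 9) appears 1× in E1 but 0× in E2.

no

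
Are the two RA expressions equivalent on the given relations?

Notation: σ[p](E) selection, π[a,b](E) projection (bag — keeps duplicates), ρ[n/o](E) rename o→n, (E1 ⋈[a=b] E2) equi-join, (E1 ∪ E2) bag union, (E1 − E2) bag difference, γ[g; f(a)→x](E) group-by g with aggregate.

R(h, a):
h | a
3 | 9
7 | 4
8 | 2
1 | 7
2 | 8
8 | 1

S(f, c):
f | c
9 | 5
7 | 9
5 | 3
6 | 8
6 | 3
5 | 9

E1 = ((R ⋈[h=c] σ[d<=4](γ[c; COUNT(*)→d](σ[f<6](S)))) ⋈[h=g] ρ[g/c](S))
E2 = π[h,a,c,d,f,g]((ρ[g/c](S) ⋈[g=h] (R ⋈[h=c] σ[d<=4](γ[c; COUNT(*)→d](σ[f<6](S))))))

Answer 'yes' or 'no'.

E1 stepwise |·|:
  R → 6
  S → 6
  σ[f<6](S) → 2
  γ[c; COUNT(*)→d](σ[f<6](S)) → 2
  σ[d<=4](γ[c; COUNT(*)→d](σ[f<6](S))) → 2
  (R ⋈[h=c] σ[d<=4](γ[c; COUNT(*)→d](σ[f<6](S)))) → 1
  S → 6
  ρ[g/c](S) → 6
  ((R ⋈[h=c] σ[d<=4](γ[c; COUNT(*)→d](σ[f<6](S)))) ⋈[h=g] ρ[g/c](S)) → 2
E2 stepwise |·|:
  S → 6
  ρ[g/c](S) → 6
  R → 6
  S → 6
  σ[f<6](S) → 2
  γ[c; COUNT(*)→d](σ[f<6](S)) → 2
  σ[d<=4](γ[c; COUNT(*)→d](σ[f<6](S))) → 2
  (R ⋈[h=c] σ[d<=4](γ[c; COUNT(*)→d](σ[f<6](S)))) → 1
  (ρ[g/c](S) ⋈[g=h] (R ⋈[h=c] σ[d<=4](γ[c; COUNT(*)→d](σ[f<6](S))))) → 2
  π[h,a,c,d,f,g]((ρ[g/c](S) ⋈[g=h] (R ⋈[h=c] σ[d<=4](γ[c; COUNT(*)→d](σ[f<6](S)))))) → 2

E1 and E2 produce the same multiset:
h | a | c | d | f | g
3 | 9 | 3 | 1 | 5 | 3
3 | 9 | 3 | 1 | 6 | 3

yes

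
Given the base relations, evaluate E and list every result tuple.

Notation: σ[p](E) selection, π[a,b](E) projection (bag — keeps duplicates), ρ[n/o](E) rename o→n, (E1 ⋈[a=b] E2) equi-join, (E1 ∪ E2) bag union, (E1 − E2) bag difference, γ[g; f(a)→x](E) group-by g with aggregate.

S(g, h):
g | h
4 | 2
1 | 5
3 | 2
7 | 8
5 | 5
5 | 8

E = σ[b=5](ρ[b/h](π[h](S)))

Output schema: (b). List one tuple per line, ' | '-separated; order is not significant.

Subexpression sizes:
  S → 6
  π[h](S) → 6
  ρ[b/h](π[h](S)) → 6
  σ[b=5](ρ[b/h](π[h](S))) → 2

== RESULT ==
b
5
5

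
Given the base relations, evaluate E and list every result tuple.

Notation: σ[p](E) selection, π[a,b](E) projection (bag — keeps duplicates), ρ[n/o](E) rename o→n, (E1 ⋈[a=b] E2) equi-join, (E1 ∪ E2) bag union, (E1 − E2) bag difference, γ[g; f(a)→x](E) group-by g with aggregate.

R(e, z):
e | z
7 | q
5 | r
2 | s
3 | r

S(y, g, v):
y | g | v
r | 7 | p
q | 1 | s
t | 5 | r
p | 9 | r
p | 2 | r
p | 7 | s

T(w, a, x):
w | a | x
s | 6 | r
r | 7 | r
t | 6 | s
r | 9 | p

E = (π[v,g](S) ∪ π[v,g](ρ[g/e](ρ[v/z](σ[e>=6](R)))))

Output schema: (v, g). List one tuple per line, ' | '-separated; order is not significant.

Stepwise |·|:
  S → 6
  π[v,g](S) → 6
  R → 4
  σ[e>=6](R) → 1
  ρ[v/z](σ[e>=6](R)) → 1
  ρ[g/e](ρ[v/z](σ[e>=6](R))) → 1
  π[v,g](ρ[g/e](ρ[v/z](σ[e>=6](R)))) → 1
  (π[v,g](S) ∪ π[v,g](ρ[g/e](ρ[v/z](σ[e>=6](R))))) → 7

== RESULT ==
v | g
p | 7
q | 7
r | 2
r | 5
r | 9
s | 1
s | 7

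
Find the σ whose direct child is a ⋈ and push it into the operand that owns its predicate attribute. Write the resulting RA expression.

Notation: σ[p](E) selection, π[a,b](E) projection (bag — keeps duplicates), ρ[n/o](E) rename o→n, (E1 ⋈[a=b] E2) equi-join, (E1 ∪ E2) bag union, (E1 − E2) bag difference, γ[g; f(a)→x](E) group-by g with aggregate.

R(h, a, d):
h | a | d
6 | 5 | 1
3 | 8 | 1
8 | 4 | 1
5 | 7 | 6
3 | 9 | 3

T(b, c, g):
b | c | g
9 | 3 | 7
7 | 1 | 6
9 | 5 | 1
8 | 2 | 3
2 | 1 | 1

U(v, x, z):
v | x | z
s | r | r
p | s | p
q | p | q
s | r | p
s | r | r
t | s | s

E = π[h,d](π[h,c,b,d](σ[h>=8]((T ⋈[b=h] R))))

σ filters on h, owned by the right side.
E' = π[h,d](π[h,c,b,d]((T ⋈[b=h] σ[h>=8](R))))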